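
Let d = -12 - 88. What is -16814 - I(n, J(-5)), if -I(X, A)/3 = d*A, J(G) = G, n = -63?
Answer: -15314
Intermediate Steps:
d = -100
I(X, A) = 300*A (I(X, A) = -(-300)*A = 300*A)
-16814 - I(n, J(-5)) = -16814 - 300*(-5) = -16814 - 1*(-1500) = -16814 + 1500 = -15314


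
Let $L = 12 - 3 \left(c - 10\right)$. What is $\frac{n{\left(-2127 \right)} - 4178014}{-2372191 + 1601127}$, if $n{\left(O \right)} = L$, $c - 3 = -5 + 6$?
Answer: $\frac{522248}{96383} \approx 5.4185$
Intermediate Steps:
$c = 4$ ($c = 3 + \left(-5 + 6\right) = 3 + 1 = 4$)
$L = 30$ ($L = 12 - 3 \left(4 - 10\right) = 12 - -18 = 12 + 18 = 30$)
$n{\left(O \right)} = 30$
$\frac{n{\left(-2127 \right)} - 4178014}{-2372191 + 1601127} = \frac{30 - 4178014}{-2372191 + 1601127} = - \frac{4177984}{-771064} = \left(-4177984\right) \left(- \frac{1}{771064}\right) = \frac{522248}{96383}$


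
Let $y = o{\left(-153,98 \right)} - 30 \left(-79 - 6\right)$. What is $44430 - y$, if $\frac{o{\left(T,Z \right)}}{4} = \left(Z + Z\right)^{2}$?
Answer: $-111784$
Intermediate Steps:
$o{\left(T,Z \right)} = 16 Z^{2}$ ($o{\left(T,Z \right)} = 4 \left(Z + Z\right)^{2} = 4 \left(2 Z\right)^{2} = 4 \cdot 4 Z^{2} = 16 Z^{2}$)
$y = 156214$ ($y = 16 \cdot 98^{2} - 30 \left(-79 - 6\right) = 16 \cdot 9604 - 30 \left(-85\right) = 153664 - -2550 = 153664 + 2550 = 156214$)
$44430 - y = 44430 - 156214 = -111784$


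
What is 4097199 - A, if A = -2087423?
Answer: 6184622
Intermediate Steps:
4097199 - A = 4097199 - 1*(-2087423) = 4097199 + 2087423 = 6184622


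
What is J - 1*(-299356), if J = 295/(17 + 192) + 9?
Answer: 62567580/209 ≈ 2.9937e+5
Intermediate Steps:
J = 2176/209 (J = 295/209 + 9 = 2176/209 ≈ 10.411)
J - 1*(-299356) = 2176/209 - 1*(-299356) = 2176/209 + 299356 = 62567580/209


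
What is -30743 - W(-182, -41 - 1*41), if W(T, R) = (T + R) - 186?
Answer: -30293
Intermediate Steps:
W(T, R) = -186 + R + T (W(T, R) = (R + T) - 186 = -186 + R + T)
-30743 - W(-182, -41 - 1*41) = -30743 - (-186 + (-41 - 1*41) - 182) = -30743 - (-186 + (-41 - 41) - 182) = -30743 - (-186 - 82 - 182) = -30743 - 1*(-450) = -30743 + 450 = -30293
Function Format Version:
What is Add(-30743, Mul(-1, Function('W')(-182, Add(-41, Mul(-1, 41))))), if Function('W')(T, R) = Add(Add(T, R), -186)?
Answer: -30293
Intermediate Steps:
Function('W')(T, R) = Add(-186, R, T) (Function('W')(T, R) = Add(Add(R, T), -186) = Add(-186, R, T))
Add(-30743, Mul(-1, Function('W')(-182, Add(-41, Mul(-1, 41))))) = Add(-30743, Mul(-1, Add(-186, Add(-41, Mul(-1, 41)), -182))) = Add(-30743, Mul(-1, Add(-186, Add(-41, -41), -182))) = Add(-30743, Mul(-1, Add(-186, -82, -182))) = Add(-30743, Mul(-1, -450)) = Add(-30743, 450) = -30293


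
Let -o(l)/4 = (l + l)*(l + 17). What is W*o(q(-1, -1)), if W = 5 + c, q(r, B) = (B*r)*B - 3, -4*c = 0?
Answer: 2080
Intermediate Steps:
c = 0 (c = -¼*0 = 0)
q(r, B) = -3 + r*B² (q(r, B) = r*B² - 3 = -3 + r*B²)
o(l) = -8*l*(17 + l) (o(l) = -4*(l + l)*(l + 17) = -4*2*l*(17 + l) = -8*l*(17 + l))
W = 5 (W = 5 + 0 = 5)
W*o(q(-1, -1)) = 5*(-8*(-3 - 1*(-1)²)*(17 + (-3 - 1*(-1)²))) = 5*(-8*(-3 - 1*1)*(17 + (-3 - 1*1))) = 5*(-8*(-3 - 1)*(17 + (-3 - 1))) = 5*(-8*(-4)*(17 - 4)) = 5*(-8*(-4)*13) = 5*416 = 2080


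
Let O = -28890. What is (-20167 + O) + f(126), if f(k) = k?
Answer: -48931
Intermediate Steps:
(-20167 + O) + f(126) = (-20167 - 28890) + 126 = -49057 + 126 = -48931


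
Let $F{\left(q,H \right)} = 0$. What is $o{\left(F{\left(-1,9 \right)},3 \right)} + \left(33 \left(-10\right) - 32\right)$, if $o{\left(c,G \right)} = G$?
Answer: $-359$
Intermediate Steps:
$o{\left(F{\left(-1,9 \right)},3 \right)} + \left(33 \left(-10\right) - 32\right) = 3 + \left(33 \left(-10\right) - 32\right) = 3 - 362 = -359$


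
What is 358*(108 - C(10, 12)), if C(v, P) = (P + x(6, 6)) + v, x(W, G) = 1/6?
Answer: 92185/3 ≈ 30728.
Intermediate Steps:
x(W, G) = ⅙
C(v, P) = ⅙ + P + v (C(v, P) = (P + ⅙) + v = (⅙ + P) + v = ⅙ + P + v)
358*(108 - C(10, 12)) = 358*(108 - (⅙ + 12 + 10)) = 358*(108 - 1*133/6) = 358*(108 - 133/6) = 358*(515/6) = 92185/3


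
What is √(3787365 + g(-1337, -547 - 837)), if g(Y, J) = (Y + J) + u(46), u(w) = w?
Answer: √3784690 ≈ 1945.4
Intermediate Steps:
g(Y, J) = 46 + J + Y (g(Y, J) = (Y + J) + 46 = (J + Y) + 46 = 46 + J + Y)
√(3787365 + g(-1337, -547 - 837)) = √(3787365 + (46 + (-547 - 837) - 1337)) = √(3787365 + (46 - 1384 - 1337)) = √(3787365 - 2675) = √3784690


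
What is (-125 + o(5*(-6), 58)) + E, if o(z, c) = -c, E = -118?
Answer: -301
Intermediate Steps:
(-125 + o(5*(-6), 58)) + E = (-125 - 1*58) - 118 = (-125 - 58) - 118 = -183 - 118 = -301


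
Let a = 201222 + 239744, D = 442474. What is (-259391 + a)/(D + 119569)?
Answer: 181575/562043 ≈ 0.32306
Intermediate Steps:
a = 440966
(-259391 + a)/(D + 119569) = (-259391 + 440966)/(442474 + 119569) = 181575/562043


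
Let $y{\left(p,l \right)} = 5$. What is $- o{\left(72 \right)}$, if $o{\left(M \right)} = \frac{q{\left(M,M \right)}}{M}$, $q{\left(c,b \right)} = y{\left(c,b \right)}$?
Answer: $- \frac{5}{72} \approx -0.069444$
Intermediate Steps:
$q{\left(c,b \right)} = 5$
$o{\left(M \right)} = \frac{5}{M}$
$- o{\left(72 \right)} = - \frac{5}{72}$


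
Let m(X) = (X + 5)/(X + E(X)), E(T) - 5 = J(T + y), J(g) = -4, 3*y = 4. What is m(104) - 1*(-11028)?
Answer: 1158049/105 ≈ 11029.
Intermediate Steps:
y = 4/3 (y = (⅓)*4 = 4/3 ≈ 1.3333)
E(T) = 1 (E(T) = 5 - 4 = 1)
m(X) = (5 + X)/(1 + X) (m(X) = (X + 5)/(X + 1) = (5 + X)/(1 + X))
m(104) - 1*(-11028) = (5 + 104)/(1 + 104) - 1*(-11028) = 109/105 + 11028 = 1158049/105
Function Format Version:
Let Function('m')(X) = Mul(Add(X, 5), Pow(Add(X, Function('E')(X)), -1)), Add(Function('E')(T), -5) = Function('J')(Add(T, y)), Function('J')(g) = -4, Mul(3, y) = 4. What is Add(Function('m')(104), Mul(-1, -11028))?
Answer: Rational(1158049, 105) ≈ 11029.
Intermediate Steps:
y = Rational(4, 3) (y = Mul(Rational(1, 3), 4) = Rational(4, 3) ≈ 1.3333)
Function('E')(T) = 1 (Function('E')(T) = Add(5, -4) = 1)
Function('m')(X) = Mul(Pow(Add(1, X), -1), Add(5, X)) (Function('m')(X) = Mul(Add(X, 5), Pow(Add(X, 1), -1)) = Mul(Add(5, X), Pow(Add(1, X), -1)) = Mul(Pow(Add(1, X), -1), Add(5, X)))
Add(Function('m')(104), Mul(-1, -11028)) = Add(Mul(Pow(Add(1, 104), -1), Add(5, 104)), Mul(-1, -11028)) = Add(Mul(Pow(105, -1), 109), 11028) = Add(Mul(Rational(1, 105), 109), 11028) = Add(Rational(109, 105), 11028) = Rational(1158049, 105)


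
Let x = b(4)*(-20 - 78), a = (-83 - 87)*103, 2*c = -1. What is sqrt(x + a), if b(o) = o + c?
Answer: I*sqrt(17853) ≈ 133.62*I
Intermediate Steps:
c = -1/2 (c = (1/2)*(-1) = -1/2 ≈ -0.50000)
b(o) = -1/2 + o (b(o) = o - 1/2 = -1/2 + o)
a = -17510 (a = -170*103 = -17510)
x = -343 (x = (-1/2 + 4)*(-20 - 78) = (7/2)*(-98) = -343)
sqrt(x + a) = sqrt(-343 - 17510) = sqrt(-17853) = I*sqrt(17853)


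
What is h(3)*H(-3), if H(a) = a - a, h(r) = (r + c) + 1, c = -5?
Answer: 0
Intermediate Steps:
h(r) = -4 + r (h(r) = (r - 5) + 1 = (-5 + r) + 1 = -4 + r)
H(a) = 0
h(3)*H(-3) = (-4 + 3)*0 = -1*0 = 0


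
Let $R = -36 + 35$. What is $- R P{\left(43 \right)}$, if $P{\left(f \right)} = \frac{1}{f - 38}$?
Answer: $\frac{1}{5} \approx 0.2$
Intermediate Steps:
$P{\left(f \right)} = \frac{1}{-38 + f}$
$R = -1$
$- R P{\left(43 \right)} = - \frac{-1}{-38 + 43} = - \frac{-1}{5} = \left(-1\right) \left(- \frac{1}{5}\right) = \frac{1}{5}$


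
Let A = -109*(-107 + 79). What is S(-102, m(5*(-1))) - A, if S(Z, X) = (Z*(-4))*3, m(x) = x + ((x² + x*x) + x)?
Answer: -1828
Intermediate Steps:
m(x) = 2*x + 2*x² (m(x) = x + ((x² + x²) + x) = x + (2*x² + x) = x + (x + 2*x²) = 2*x + 2*x²)
S(Z, X) = -12*Z (S(Z, X) = -4*Z*3 = -12*Z)
A = 3052 (A = -109*(-28) = 3052)
S(-102, m(5*(-1))) - A = -12*(-102) - 1*3052 = 1224 - 3052 = -1828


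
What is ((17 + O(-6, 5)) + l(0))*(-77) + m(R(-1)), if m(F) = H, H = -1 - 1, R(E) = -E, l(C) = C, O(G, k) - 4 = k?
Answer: -2004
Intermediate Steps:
O(G, k) = 4 + k
H = -2
m(F) = -2
((17 + O(-6, 5)) + l(0))*(-77) + m(R(-1)) = ((17 + (4 + 5)) + 0)*(-77) - 2 = ((17 + 9) + 0)*(-77) - 2 = (26 + 0)*(-77) - 2 = 26*(-77) - 2 = -2002 - 2 = -2004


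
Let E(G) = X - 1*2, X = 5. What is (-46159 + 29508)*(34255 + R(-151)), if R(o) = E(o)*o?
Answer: -562837102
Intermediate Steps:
E(G) = 3 (E(G) = 5 - 1*2 = 5 - 2 = 3)
R(o) = 3*o
(-46159 + 29508)*(34255 + R(-151)) = (-46159 + 29508)*(34255 + 3*(-151)) = -16651*(34255 - 453) = -16651*33802 = -562837102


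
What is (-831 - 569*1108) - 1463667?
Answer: -2094950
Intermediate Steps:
(-831 - 569*1108) - 1463667 = (-831 - 630452) - 1463667 = -631283 - 1463667 = -2094950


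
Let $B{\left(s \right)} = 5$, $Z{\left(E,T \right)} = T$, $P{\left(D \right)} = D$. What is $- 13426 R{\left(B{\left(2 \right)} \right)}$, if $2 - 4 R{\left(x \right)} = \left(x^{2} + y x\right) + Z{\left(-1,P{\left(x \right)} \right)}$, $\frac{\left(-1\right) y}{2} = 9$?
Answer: $-208103$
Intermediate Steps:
$y = -18$ ($y = \left(-2\right) 9 = -18$)
$R{\left(x \right)} = \frac{1}{2} - \frac{x^{2}}{4} + \frac{17 x}{4}$ ($R{\left(x \right)} = \frac{1}{2} - \frac{\left(x^{2} - 18 x\right) + x}{4} = \frac{1}{2} - \frac{x^{2} - 17 x}{4} = \frac{1}{2} - \left(- \frac{17 x}{4} + \frac{x^{2}}{4}\right) = \frac{1}{2} - \frac{x^{2}}{4} + \frac{17 x}{4}$)
$- 13426 R{\left(B{\left(2 \right)} \right)} = - 13426 \left(\frac{1}{2} - \frac{5^{2}}{4} + \frac{17}{4} \cdot 5\right) = - 13426 \left(\frac{1}{2} - \frac{25}{4} + \frac{85}{4}\right) = \left(-13426\right) \frac{31}{2} = -208103$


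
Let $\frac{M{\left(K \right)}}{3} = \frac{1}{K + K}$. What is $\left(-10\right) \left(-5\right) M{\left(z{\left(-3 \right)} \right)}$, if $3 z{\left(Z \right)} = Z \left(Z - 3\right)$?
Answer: $\frac{25}{2} \approx 12.5$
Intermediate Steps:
$z{\left(Z \right)} = \frac{Z \left(-3 + Z\right)}{3}$ ($z{\left(Z \right)} = \frac{Z \left(Z - 3\right)}{3} = \frac{Z \left(-3 + Z\right)}{3}$)
$M{\left(K \right)} = \frac{3}{2 K}$ ($M{\left(K \right)} = \frac{3}{K + K} = \frac{3}{2 K}$)
$\left(-10\right) \left(-5\right) M{\left(z{\left(-3 \right)} \right)} = \left(-10\right) \left(-5\right) \frac{3}{2 \cdot \frac{1}{3} \left(-3\right) \left(-3 - 3\right)} = 50 \frac{3}{2 \cdot \frac{1}{3} \left(-3\right) \left(-6\right)} = 50 \frac{3}{2 \cdot 6} = 50 \cdot \frac{3}{2} \cdot \frac{1}{6} = 50 \cdot \frac{1}{4} = \frac{25}{2}$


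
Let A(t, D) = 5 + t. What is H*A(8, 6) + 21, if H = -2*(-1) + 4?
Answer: 99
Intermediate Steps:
H = 6 (H = 2 + 4 = 6)
H*A(8, 6) + 21 = 6*(5 + 8) + 21 = 6*13 + 21 = 78 + 21 = 99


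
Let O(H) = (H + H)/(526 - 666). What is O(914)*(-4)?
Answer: 1828/35 ≈ 52.229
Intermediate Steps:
O(H) = -H/70 (O(H) = (2*H)/(-140) = (2*H)*(-1/140) = -H/70)
O(914)*(-4) = -1/70*914*(-4) = -457/35*(-4) = 1828/35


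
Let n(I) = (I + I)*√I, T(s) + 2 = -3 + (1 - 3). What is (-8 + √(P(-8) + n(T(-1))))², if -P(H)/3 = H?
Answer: (8 - √2*√(12 - 7*I*√7))² ≈ -5.3886 + 13.728*I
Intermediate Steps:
P(H) = -3*H
T(s) = -7 (T(s) = -2 + (-3 + (1 - 3)) = -2 + (-3 - 2) = -2 - 5 = -7)
n(I) = 2*I^(3/2) (n(I) = (2*I)*√I = 2*I^(3/2))
(-8 + √(P(-8) + n(T(-1))))² = (-8 + √(-3*(-8) + 2*(-7)^(3/2)))² = (-8 + √(24 + 2*(-7*I*√7)))² = (-8 + √(24 - 14*I*√7))²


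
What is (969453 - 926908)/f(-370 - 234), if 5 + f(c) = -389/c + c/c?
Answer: -25697180/2027 ≈ -12677.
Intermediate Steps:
f(c) = -4 - 389/c (f(c) = -5 + (-389/c + c/c) = -5 + (-389/c + 1) = -5 + (1 - 389/c) = -4 - 389/c)
(969453 - 926908)/f(-370 - 234) = (969453 - 926908)/(-4 - 389/(-370 - 234)) = 42545/(-4 - 389/(-604)) = 42545/(-4 - 389*(-1/604)) = 42545/(-4 + 389/604) = 42545/(-2027/604) = 42545*(-604/2027) = -25697180/2027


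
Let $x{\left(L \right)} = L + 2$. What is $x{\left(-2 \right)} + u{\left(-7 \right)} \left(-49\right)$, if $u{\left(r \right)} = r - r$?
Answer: $0$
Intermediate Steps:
$u{\left(r \right)} = 0$
$x{\left(L \right)} = 2 + L$
$x{\left(-2 \right)} + u{\left(-7 \right)} \left(-49\right) = \left(2 - 2\right) + 0 \left(-49\right) = 0 + 0 = 0$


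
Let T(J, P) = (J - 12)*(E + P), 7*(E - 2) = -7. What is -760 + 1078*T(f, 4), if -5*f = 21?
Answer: -88078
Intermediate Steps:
f = -21/5 (f = -⅕*21 = -21/5 ≈ -4.2000)
E = 1 (E = 2 + (⅐)*(-7) = 2 - 1 = 1)
T(J, P) = (1 + P)*(-12 + J) (T(J, P) = (J - 12)*(1 + P) = (-12 + J)*(1 + P) = (1 + P)*(-12 + J))
-760 + 1078*T(f, 4) = -760 + 1078*(-12 - 21/5 - 12*4 - 21/5*4) = -760 + 1078*(-12 - 21/5 - 48 - 84/5) = -760 + 1078*(-81) = -760 - 87318 = -88078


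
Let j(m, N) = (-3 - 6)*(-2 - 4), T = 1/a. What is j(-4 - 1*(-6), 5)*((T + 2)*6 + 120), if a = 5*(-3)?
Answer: 35532/5 ≈ 7106.4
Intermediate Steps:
a = -15
T = -1/15 (T = 1/(-15) = -1/15 ≈ -0.066667)
j(m, N) = 54 (j(m, N) = -9*(-6) = 54)
j(-4 - 1*(-6), 5)*((T + 2)*6 + 120) = 54*((-1/15 + 2)*6 + 120) = 54*((29/15)*6 + 120) = 54*(58/5 + 120) = 54*(658/5) = 35532/5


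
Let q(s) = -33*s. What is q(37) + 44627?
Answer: 43406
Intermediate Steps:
q(37) + 44627 = -33*37 + 44627 = -1221 + 44627 = 43406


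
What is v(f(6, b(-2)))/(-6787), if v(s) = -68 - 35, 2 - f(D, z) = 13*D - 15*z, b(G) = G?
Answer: 103/6787 ≈ 0.015176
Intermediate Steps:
f(D, z) = 2 - 13*D + 15*z (f(D, z) = 2 - (13*D - 15*z) = 2 - (-15*z + 13*D) = 2 + (-13*D + 15*z) = 2 - 13*D + 15*z)
v(s) = -103
v(f(6, b(-2)))/(-6787) = -103/(-6787) = -103*(-1/6787) = 103/6787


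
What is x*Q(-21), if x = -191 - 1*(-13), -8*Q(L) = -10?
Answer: -445/2 ≈ -222.50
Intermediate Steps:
Q(L) = 5/4 (Q(L) = -⅛*(-10) = 5/4)
x = -178 (x = -191 + 13 = -178)
x*Q(-21) = -178*5/4 = -445/2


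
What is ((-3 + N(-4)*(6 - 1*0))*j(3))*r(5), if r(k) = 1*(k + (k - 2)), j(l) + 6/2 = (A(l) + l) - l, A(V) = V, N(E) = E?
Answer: 0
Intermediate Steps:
j(l) = -3 + l (j(l) = -3 + ((l + l) - l) = -3 + (2*l - l) = -3 + l)
r(k) = -2 + 2*k (r(k) = 1*(k + (-2 + k)) = 1*(-2 + 2*k) = -2 + 2*k)
((-3 + N(-4)*(6 - 1*0))*j(3))*r(5) = ((-3 - 4*(6 - 1*0))*(-3 + 3))*(-2 + 2*5) = ((-3 - 4*(6 + 0))*0)*(-2 + 10) = ((-3 - 4*6)*0)*8 = ((-3 - 24)*0)*8 = -27*0*8 = 0*8 = 0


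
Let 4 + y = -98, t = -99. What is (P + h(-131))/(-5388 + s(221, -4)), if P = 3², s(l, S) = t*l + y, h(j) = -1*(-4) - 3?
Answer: -10/27369 ≈ -0.00036538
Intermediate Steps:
y = -102 (y = -4 - 98 = -102)
h(j) = 1 (h(j) = 4 - 3 = 1)
s(l, S) = -102 - 99*l (s(l, S) = -99*l - 102 = -102 - 99*l)
P = 9
(P + h(-131))/(-5388 + s(221, -4)) = (9 + 1)/(-5388 + (-102 - 99*221)) = 10/(-5388 + (-102 - 21879)) = 10/(-5388 - 21981) = 10/(-27369) = 10*(-1/27369) = -10/27369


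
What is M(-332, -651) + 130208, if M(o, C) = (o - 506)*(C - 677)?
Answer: 1243072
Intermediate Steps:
M(o, C) = (-677 + C)*(-506 + o) (M(o, C) = (-506 + o)*(-677 + C) = (-677 + C)*(-506 + o))
M(-332, -651) + 130208 = (342562 - 677*(-332) - 506*(-651) - 651*(-332)) + 130208 = (342562 + 224764 + 329406 + 216132) + 130208 = 1112864 + 130208 = 1243072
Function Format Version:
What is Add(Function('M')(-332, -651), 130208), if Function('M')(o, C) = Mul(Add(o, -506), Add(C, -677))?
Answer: 1243072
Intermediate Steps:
Function('M')(o, C) = Mul(Add(-677, C), Add(-506, o)) (Function('M')(o, C) = Mul(Add(-506, o), Add(-677, C)) = Mul(Add(-677, C), Add(-506, o)))
Add(Function('M')(-332, -651), 130208) = Add(Add(342562, Mul(-677, -332), Mul(-506, -651), Mul(-651, -332)), 130208) = Add(Add(342562, 224764, 329406, 216132), 130208) = Add(1112864, 130208) = 1243072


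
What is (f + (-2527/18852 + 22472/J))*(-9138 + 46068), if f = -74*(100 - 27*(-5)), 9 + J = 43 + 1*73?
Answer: -213302203311775/336194 ≈ -6.3446e+8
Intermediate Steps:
J = 107 (J = -9 + (43 + 1*73) = -9 + (43 + 73) = -9 + 116 = 107)
f = -17390 (f = -74*(100 + 135) = -74*235 = -17390)
(f + (-2527/18852 + 22472/J))*(-9138 + 46068) = (-17390 + (-2527/18852 + 22472/107))*(-9138 + 46068) = (-17390 + (-2527*1/18852 + 22472*(1/107)))*36930 = (-17390 + (-2527/18852 + 22472/107))*36930 = (-17390 + 423371755/2017164)*36930 = -34655110205/2017164*36930 = -213302203311775/336194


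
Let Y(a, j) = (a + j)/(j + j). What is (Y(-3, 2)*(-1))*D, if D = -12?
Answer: -3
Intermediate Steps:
Y(a, j) = (a + j)/(2*j) (Y(a, j) = (a + j)/((2*j)) = (a + j)*(1/(2*j)) = (a + j)/(2*j))
(Y(-3, 2)*(-1))*D = (((½)*(-3 + 2)/2)*(-1))*(-12) = (((½)*(½)*(-1))*(-1))*(-12) = -¼*(-1)*(-12) = (¼)*(-12) = -3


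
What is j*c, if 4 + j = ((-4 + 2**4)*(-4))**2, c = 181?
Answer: 416300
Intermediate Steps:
j = 2300 (j = -4 + ((-4 + 2**4)*(-4))**2 = -4 + ((-4 + 16)*(-4))**2 = -4 + (12*(-4))**2 = -4 + (-48)**2 = -4 + 2304 = 2300)
j*c = 2300*181 = 416300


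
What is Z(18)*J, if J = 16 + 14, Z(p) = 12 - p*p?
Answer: -9360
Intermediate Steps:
Z(p) = 12 - p²
J = 30
Z(18)*J = (12 - 1*18²)*30 = (12 - 1*324)*30 = (12 - 324)*30 = -312*30 = -9360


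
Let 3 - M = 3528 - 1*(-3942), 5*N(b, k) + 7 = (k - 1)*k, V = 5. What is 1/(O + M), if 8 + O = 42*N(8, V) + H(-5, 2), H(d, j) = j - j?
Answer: -5/36829 ≈ -0.00013576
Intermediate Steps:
N(b, k) = -7/5 + k*(-1 + k)/5 (N(b, k) = -7/5 + ((k - 1)*k)/5 = -7/5 + ((-1 + k)*k)/5 = -7/5 + (k*(-1 + k))/5 = -7/5 + k*(-1 + k)/5)
H(d, j) = 0
M = -7467 (M = 3 - (3528 - 1*(-3942)) = 3 - (3528 + 3942) = 3 - 1*7470 = 3 - 7470 = -7467)
O = 506/5 (O = -8 + (42*(-7/5 - ⅕*5 + (⅕)*5²) + 0) = -8 + (42*(-7/5 - 1 + (⅕)*25) + 0) = -8 + (42*(-7/5 - 1 + 5) + 0) = -8 + (42*(13/5) + 0) = -8 + (546/5 + 0) = -8 + 546/5 = 506/5 ≈ 101.20)
1/(O + M) = 1/(506/5 - 7467) = 1/(-36829/5) = -5/36829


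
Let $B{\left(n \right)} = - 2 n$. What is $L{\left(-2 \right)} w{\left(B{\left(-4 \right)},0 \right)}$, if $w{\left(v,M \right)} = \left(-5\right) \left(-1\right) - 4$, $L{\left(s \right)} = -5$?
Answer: $-5$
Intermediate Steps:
$w{\left(v,M \right)} = 1$ ($w{\left(v,M \right)} = 5 - 4 = 1$)
$L{\left(-2 \right)} w{\left(B{\left(-4 \right)},0 \right)} = \left(-5\right) 1 = -5$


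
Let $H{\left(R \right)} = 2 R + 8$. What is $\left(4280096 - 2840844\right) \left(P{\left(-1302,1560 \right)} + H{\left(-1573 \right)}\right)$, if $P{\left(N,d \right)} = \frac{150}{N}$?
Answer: $- \frac{980088873692}{217} \approx -4.5165 \cdot 10^{9}$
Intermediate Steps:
$H{\left(R \right)} = 8 + 2 R$
$\left(4280096 - 2840844\right) \left(P{\left(-1302,1560 \right)} + H{\left(-1573 \right)}\right) = \left(4280096 - 2840844\right) \left(\frac{150}{-1302} + \left(8 + 2 \left(-1573\right)\right)\right) = 1439252 \left(150 \left(- \frac{1}{1302}\right) + \left(8 - 3146\right)\right) = 1439252 \left(- \frac{25}{217} - 3138\right) = 1439252 \left(- \frac{680971}{217}\right) = - \frac{980088873692}{217}$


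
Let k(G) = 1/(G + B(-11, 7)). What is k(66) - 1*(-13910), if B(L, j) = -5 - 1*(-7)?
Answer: 945881/68 ≈ 13910.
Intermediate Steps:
B(L, j) = 2 (B(L, j) = -5 + 7 = 2)
k(G) = 1/(2 + G) (k(G) = 1/(G + 2) = 1/(2 + G))
k(66) - 1*(-13910) = 1/(2 + 66) - 1*(-13910) = 1/68 + 13910 = 945881/68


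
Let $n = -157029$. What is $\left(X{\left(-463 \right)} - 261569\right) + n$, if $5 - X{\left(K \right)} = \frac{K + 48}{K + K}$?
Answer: $- \frac{387617533}{926} \approx -4.1859 \cdot 10^{5}$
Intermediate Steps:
$X{\left(K \right)} = 5 - \frac{48 + K}{2 K}$ ($X{\left(K \right)} = 5 - \frac{K + 48}{K + K} = 5 - \frac{48 + K}{2 K}$)
$\left(X{\left(-463 \right)} - 261569\right) + n = \left(\left(\frac{9}{2} - \frac{24}{-463}\right) - 261569\right) - 157029 = \left(\left(\frac{9}{2} - - \frac{24}{463}\right) - 261569\right) - 157029 = \left(\left(\frac{9}{2} + \frac{24}{463}\right) - 261569\right) - 157029 = \left(\frac{4215}{926} - 261569\right) - 157029 = - \frac{242208679}{926} - 157029 = - \frac{387617533}{926}$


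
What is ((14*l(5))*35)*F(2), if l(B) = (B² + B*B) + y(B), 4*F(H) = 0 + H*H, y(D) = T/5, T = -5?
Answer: 24010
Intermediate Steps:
y(D) = -1 (y(D) = -5/5 = -5*⅕ = -1)
F(H) = H²/4 (F(H) = (0 + H*H)/4 = (0 + H²)/4 = H²/4)
l(B) = -1 + 2*B² (l(B) = (B² + B*B) - 1 = (B² + B²) - 1 = 2*B² - 1 = -1 + 2*B²)
((14*l(5))*35)*F(2) = ((14*(-1 + 2*5²))*35)*((¼)*2²) = ((14*(-1 + 2*25))*35)*((¼)*4) = ((14*(-1 + 50))*35)*1 = ((14*49)*35)*1 = (686*35)*1 = 24010*1 = 24010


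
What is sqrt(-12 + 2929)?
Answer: sqrt(2917) ≈ 54.009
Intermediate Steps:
sqrt(-12 + 2929) = sqrt(2917)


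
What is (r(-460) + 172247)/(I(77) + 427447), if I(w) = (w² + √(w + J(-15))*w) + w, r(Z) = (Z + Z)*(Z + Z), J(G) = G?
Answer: 441535598091/187881135611 - 78435819*√62/187881135611 ≈ 2.3468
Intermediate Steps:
r(Z) = 4*Z² (r(Z) = (2*Z)*(2*Z) = 4*Z²)
I(w) = w + w² + w*√(-15 + w) (I(w) = (w² + √(w - 15)*w) + w = (w² + √(-15 + w)*w) + w = (w² + w*√(-15 + w)) + w = w + w² + w*√(-15 + w))
(r(-460) + 172247)/(I(77) + 427447) = (4*(-460)² + 172247)/(77*(1 + 77 + √(-15 + 77)) + 427447) = (4*211600 + 172247)/(77*(1 + 77 + √62) + 427447) = (846400 + 172247)/(77*(78 + √62) + 427447) = 1018647/((6006 + 77*√62) + 427447) = 1018647/(433453 + 77*√62)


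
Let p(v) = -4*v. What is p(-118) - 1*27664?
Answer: -27192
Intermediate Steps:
p(-118) - 1*27664 = -4*(-118) - 1*27664 = 472 - 27664 = -27192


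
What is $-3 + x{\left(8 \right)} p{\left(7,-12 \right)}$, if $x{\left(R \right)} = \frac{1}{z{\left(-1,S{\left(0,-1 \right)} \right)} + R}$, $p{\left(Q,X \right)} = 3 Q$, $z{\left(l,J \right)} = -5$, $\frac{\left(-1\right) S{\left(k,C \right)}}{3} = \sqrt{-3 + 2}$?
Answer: $4$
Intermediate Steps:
$S{\left(k,C \right)} = - 3 i$ ($S{\left(k,C \right)} = - 3 \sqrt{-3 + 2} = - 3 \sqrt{-1} = - 3 i$)
$x{\left(R \right)} = \frac{1}{-5 + R}$
$-3 + x{\left(8 \right)} p{\left(7,-12 \right)} = -3 + \frac{3 \cdot 7}{-5 + 8} = -3 + \frac{1}{3} \cdot 21 = -3 + 7 = 4$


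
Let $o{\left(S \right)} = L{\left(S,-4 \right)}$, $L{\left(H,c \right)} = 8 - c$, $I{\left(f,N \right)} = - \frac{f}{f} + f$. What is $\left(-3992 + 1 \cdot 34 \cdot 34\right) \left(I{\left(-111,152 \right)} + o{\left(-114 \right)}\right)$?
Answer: $283600$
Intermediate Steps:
$I{\left(f,N \right)} = -1 + f$ ($I{\left(f,N \right)} = \left(-1\right) 1 + f = -1 + f$)
$o{\left(S \right)} = 12$ ($o{\left(S \right)} = 8 - -4 = 8 + 4 = 12$)
$\left(-3992 + 1 \cdot 34 \cdot 34\right) \left(I{\left(-111,152 \right)} + o{\left(-114 \right)}\right) = \left(-3992 + 1 \cdot 34 \cdot 34\right) \left(\left(-1 - 111\right) + 12\right) = \left(-3992 + 34 \cdot 34\right) \left(-112 + 12\right) = \left(-3992 + 1156\right) \left(-100\right) = \left(-2836\right) \left(-100\right) = 283600$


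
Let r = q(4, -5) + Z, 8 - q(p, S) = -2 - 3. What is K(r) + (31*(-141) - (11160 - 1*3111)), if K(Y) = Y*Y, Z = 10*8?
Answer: -3771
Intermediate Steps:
q(p, S) = 13 (q(p, S) = 8 - (-2 - 3) = 8 - 1*(-5) = 8 + 5 = 13)
Z = 80
r = 93 (r = 13 + 80 = 93)
K(Y) = Y**2
K(r) + (31*(-141) - (11160 - 1*3111)) = 93**2 + (31*(-141) - (11160 - 1*3111)) = 8649 + (-4371 - (11160 - 3111)) = 8649 + (-4371 - 1*8049) = 8649 + (-4371 - 8049) = 8649 - 12420 = -3771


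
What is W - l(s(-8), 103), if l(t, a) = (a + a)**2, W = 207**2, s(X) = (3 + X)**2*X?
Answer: 413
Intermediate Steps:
s(X) = X*(3 + X)**2
W = 42849
l(t, a) = 4*a**2 (l(t, a) = (2*a)**2 = 4*a**2)
W - l(s(-8), 103) = 42849 - 4*103**2 = 42849 - 4*10609 = 42849 - 1*42436 = 42849 - 42436 = 413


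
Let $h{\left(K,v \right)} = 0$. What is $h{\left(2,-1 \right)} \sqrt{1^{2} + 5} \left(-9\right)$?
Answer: $0$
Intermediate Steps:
$h{\left(2,-1 \right)} \sqrt{1^{2} + 5} \left(-9\right) = 0 \sqrt{1^{2} + 5} \left(-9\right) = 0 \sqrt{1 + 5} \left(-9\right) = 0 \sqrt{6} \left(-9\right) = 0 \left(-9\right) = 0$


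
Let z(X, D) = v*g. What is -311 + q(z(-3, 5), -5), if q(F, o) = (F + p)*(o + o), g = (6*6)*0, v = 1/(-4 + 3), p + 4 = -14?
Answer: -131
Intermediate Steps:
p = -18 (p = -4 - 14 = -18)
v = -1 (v = 1/(-1) = -1)
g = 0 (g = 36*0 = 0)
z(X, D) = 0 (z(X, D) = -1*0 = 0)
q(F, o) = 2*o*(-18 + F) (q(F, o) = (F - 18)*(o + o) = (-18 + F)*(2*o) = 2*o*(-18 + F))
-311 + q(z(-3, 5), -5) = -311 + 2*(-5)*(-18 + 0) = -311 + 2*(-5)*(-18) = -311 + 180 = -131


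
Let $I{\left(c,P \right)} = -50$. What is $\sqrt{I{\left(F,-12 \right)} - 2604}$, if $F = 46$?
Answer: $i \sqrt{2654} \approx 51.517 i$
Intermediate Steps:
$\sqrt{I{\left(F,-12 \right)} - 2604} = \sqrt{-50 - 2604} = \sqrt{-2654} = i \sqrt{2654}$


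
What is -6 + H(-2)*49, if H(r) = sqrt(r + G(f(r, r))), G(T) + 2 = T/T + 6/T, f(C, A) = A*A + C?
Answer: -6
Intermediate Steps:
f(C, A) = C + A**2 (f(C, A) = A**2 + C = C + A**2)
G(T) = -1 + 6/T (G(T) = -2 + (T/T + 6/T) = -2 + (1 + 6/T) = -1 + 6/T)
H(r) = sqrt(r + (6 - r - r**2)/(r + r**2)) (H(r) = sqrt(r + (6 - (r + r**2))/(r + r**2)) = sqrt(r + (6 + (-r - r**2))/(r + r**2)) = sqrt(r + (6 - r - r**2)/(r + r**2)))
-6 + H(-2)*49 = -6 + sqrt((6 + (-2)**3 - 1*(-2))/((-2)*(1 - 2)))*49 = -6 + sqrt(-1/2*(6 - 8 + 2)/(-1))*49 = -6 + sqrt(-1/2*(-1)*0)*49 = -6 + sqrt(0)*49 = -6 + 0*49 = -6 + 0 = -6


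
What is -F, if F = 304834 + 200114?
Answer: -504948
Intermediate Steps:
F = 504948
-F = -1*504948 = -504948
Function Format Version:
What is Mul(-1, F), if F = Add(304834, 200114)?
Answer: -504948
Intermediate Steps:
F = 504948
Mul(-1, F) = Mul(-1, 504948) = -504948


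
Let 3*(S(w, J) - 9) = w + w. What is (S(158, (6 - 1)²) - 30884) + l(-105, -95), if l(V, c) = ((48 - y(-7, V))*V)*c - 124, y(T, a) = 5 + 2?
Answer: 1134244/3 ≈ 3.7808e+5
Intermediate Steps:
y(T, a) = 7
l(V, c) = -124 + 41*V*c (l(V, c) = ((48 - 1*7)*V)*c - 124 = ((48 - 7)*V)*c - 124 = (41*V)*c - 124 = 41*V*c - 124 = -124 + 41*V*c)
S(w, J) = 9 + 2*w/3 (S(w, J) = 9 + (w + w)/3 = 9 + (2*w)/3 = 9 + 2*w/3)
(S(158, (6 - 1)²) - 30884) + l(-105, -95) = ((9 + (⅔)*158) - 30884) + (-124 + 41*(-105)*(-95)) = ((9 + 316/3) - 30884) + (-124 + 408975) = (343/3 - 30884) + 408851 = -92309/3 + 408851 = 1134244/3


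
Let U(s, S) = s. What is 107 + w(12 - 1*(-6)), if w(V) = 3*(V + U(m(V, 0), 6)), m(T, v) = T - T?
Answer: 161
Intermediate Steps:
m(T, v) = 0
w(V) = 3*V (w(V) = 3*(V + 0) = 3*V)
107 + w(12 - 1*(-6)) = 107 + 3*(12 - 1*(-6)) = 107 + 3*(12 + 6) = 107 + 3*18 = 107 + 54 = 161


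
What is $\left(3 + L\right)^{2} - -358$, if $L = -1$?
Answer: $362$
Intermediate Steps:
$\left(3 + L\right)^{2} - -358 = \left(3 - 1\right)^{2} - -358 = 2^{2} + 358 = 4 + 358 = 362$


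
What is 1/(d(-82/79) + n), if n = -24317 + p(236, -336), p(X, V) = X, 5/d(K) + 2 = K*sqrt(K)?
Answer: 2*(-41*sqrt(6478) + 6241*I)/(-300610247*I + 1974642*sqrt(6478)) ≈ -4.1523e-5 - 1.7812e-9*I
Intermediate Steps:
d(K) = 5/(-2 + K**(3/2)) (d(K) = 5/(-2 + K*sqrt(K)) = 5/(-2 + K**(3/2)))
n = -24081 (n = -24317 + 236 = -24081)
1/(d(-82/79) + n) = 1/(5/(-2 + (-82/79)**(3/2)) - 24081) = 1/(5/(-2 - 82*I*sqrt(6478)/6241) - 24081) = 1/(-24081 + 5/(-2 - 82*I*sqrt(6478)/6241))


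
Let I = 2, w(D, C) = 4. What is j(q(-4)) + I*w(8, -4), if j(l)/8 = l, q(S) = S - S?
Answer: 8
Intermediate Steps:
q(S) = 0
j(l) = 8*l
j(q(-4)) + I*w(8, -4) = 8*0 + 2*4 = 0 + 8 = 8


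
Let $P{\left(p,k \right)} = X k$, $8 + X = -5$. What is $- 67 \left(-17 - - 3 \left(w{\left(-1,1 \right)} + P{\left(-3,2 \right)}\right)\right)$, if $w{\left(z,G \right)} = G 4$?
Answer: $5561$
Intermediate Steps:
$X = -13$ ($X = -8 - 5 = -13$)
$w{\left(z,G \right)} = 4 G$
$P{\left(p,k \right)} = - 13 k$
$- 67 \left(-17 - - 3 \left(w{\left(-1,1 \right)} + P{\left(-3,2 \right)}\right)\right) = - 67 \left(-17 - - 3 \left(4 \cdot 1 - 26\right)\right) = - 67 \left(-17 - - 3 \left(4 - 26\right)\right) = - 67 \left(-17 - \left(-3\right) \left(-22\right)\right) = - 67 \left(-17 - 66\right) = \left(-67\right) \left(-83\right) = 5561$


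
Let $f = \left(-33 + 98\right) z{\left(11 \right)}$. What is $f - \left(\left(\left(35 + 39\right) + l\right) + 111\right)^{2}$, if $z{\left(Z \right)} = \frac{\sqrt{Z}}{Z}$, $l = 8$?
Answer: $-37249 + \frac{65 \sqrt{11}}{11} \approx -37229.0$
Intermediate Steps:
$z{\left(Z \right)} = \frac{1}{\sqrt{Z}}$
$f = \frac{65 \sqrt{11}}{11}$ ($f = \frac{-33 + 98}{\sqrt{11}} = 65 \frac{\sqrt{11}}{11} = \frac{65 \sqrt{11}}{11} \approx 19.598$)
$f - \left(\left(\left(35 + 39\right) + l\right) + 111\right)^{2} = \frac{65 \sqrt{11}}{11} - \left(\left(\left(35 + 39\right) + 8\right) + 111\right)^{2} = \frac{65 \sqrt{11}}{11} - \left(\left(74 + 8\right) + 111\right)^{2} = \frac{65 \sqrt{11}}{11} - \left(82 + 111\right)^{2} = \frac{65 \sqrt{11}}{11} - 193^{2} = \frac{65 \sqrt{11}}{11} - 37249 = -37249 + \frac{65 \sqrt{11}}{11}$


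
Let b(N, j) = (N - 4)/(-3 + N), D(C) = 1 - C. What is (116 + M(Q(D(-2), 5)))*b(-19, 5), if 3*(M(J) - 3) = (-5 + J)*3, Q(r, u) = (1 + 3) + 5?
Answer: 2829/22 ≈ 128.59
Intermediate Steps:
b(N, j) = (-4 + N)/(-3 + N)
Q(r, u) = 9 (Q(r, u) = 4 + 5 = 9)
M(J) = -2 + J (M(J) = 3 + ((-5 + J)*3)/3 = 3 + (-15 + 3*J)/3 = 3 + (-5 + J) = -2 + J)
(116 + M(Q(D(-2), 5)))*b(-19, 5) = (116 + (-2 + 9))*((-4 - 19)/(-3 - 19)) = (116 + 7)*(-23/(-22)) = 123*(-1/22*(-23)) = 123*(23/22) = 2829/22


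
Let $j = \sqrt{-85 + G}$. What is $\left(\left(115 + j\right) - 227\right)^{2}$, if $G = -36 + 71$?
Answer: $12494 - 1120 i \sqrt{2} \approx 12494.0 - 1583.9 i$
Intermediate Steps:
$G = 35$
$j = 5 i \sqrt{2}$ ($j = \sqrt{-85 + 35} = \sqrt{-50} = 5 i \sqrt{2} \approx 7.0711 i$)
$\left(\left(115 + j\right) - 227\right)^{2} = \left(\left(115 + 5 i \sqrt{2}\right) - 227\right)^{2} = \left(-112 + 5 i \sqrt{2}\right)^{2}$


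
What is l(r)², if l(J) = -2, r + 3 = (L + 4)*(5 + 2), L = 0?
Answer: 4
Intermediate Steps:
r = 25 (r = -3 + (0 + 4)*(5 + 2) = -3 + 4*7 = -3 + 28 = 25)
l(r)² = (-2)² = 4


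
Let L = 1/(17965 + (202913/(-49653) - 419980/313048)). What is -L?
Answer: -3885943086/69789873846049 ≈ -5.5681e-5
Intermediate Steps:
L = 3885943086/69789873846049 (L = 1/(17965 + (202913*(-1/49653) - 419980*1/313048)) = 1/(17965 + (-202913/49653 - 104995/78262)) = 1/(17965 - 21093693941/3885943086) = 1/(69789873846049/3885943086) = 3885943086/69789873846049 ≈ 5.5681e-5)
-L = -1*3885943086/69789873846049 = -3885943086/69789873846049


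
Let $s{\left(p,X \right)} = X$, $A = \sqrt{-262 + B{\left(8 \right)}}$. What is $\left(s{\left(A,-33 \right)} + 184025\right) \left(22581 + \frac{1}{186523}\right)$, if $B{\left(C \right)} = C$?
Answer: $\frac{774951463969088}{186523} \approx 4.1547 \cdot 10^{9}$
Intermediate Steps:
$A = i \sqrt{254}$ ($A = \sqrt{-262 + 8} = \sqrt{-254} = i \sqrt{254} \approx 15.937 i$)
$\left(s{\left(A,-33 \right)} + 184025\right) \left(22581 + \frac{1}{186523}\right) = \left(-33 + 184025\right) \left(22581 + \frac{1}{186523}\right) = 183992 \left(22581 + \frac{1}{186523}\right) = 183992 \cdot \frac{4211875864}{186523} = \frac{774951463969088}{186523}$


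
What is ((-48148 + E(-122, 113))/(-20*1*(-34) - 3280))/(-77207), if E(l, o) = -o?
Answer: -48261/200738200 ≈ -0.00024042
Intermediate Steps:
((-48148 + E(-122, 113))/(-20*1*(-34) - 3280))/(-77207) = ((-48148 - 1*113)/(-20*1*(-34) - 3280))/(-77207) = ((-48148 - 113)/(-20*(-34) - 3280))*(-1/77207) = -48261/(680 - 3280)*(-1/77207) = -48261/(-2600)*(-1/77207) = -48261*(-1/2600)*(-1/77207) = (48261/2600)*(-1/77207) = -48261/200738200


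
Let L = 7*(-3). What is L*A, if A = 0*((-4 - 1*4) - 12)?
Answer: 0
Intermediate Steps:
L = -21
A = 0 (A = 0*((-4 - 4) - 12) = 0*(-8 - 12) = 0*(-20) = 0)
L*A = -21*0 = 0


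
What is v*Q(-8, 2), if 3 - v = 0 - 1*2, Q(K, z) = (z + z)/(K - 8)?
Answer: -5/4 ≈ -1.2500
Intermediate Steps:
Q(K, z) = 2*z/(-8 + K) (Q(K, z) = (2*z)/(-8 + K) = 2*z/(-8 + K))
v = 5 (v = 3 - (0 - 1*2) = 3 - (0 - 2) = 3 - 1*(-2) = 3 + 2 = 5)
v*Q(-8, 2) = 5*(2*2/(-8 - 8)) = 5*(2*2/(-16)) = 5*(2*2*(-1/16)) = 5*(-¼) = -5/4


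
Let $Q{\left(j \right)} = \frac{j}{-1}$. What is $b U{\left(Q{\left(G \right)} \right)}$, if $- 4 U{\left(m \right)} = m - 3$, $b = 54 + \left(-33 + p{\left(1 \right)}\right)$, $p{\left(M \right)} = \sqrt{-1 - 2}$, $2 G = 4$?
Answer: $\frac{105}{4} + \frac{5 i \sqrt{3}}{4} \approx 26.25 + 2.1651 i$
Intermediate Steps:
$G = 2$ ($G = \frac{1}{2} \cdot 4 = 2$)
$p{\left(M \right)} = i \sqrt{3}$ ($p{\left(M \right)} = \sqrt{-3} = i \sqrt{3}$)
$Q{\left(j \right)} = - j$ ($Q{\left(j \right)} = j \left(-1\right) = - j$)
$b = 21 + i \sqrt{3}$ ($b = 54 - \left(33 - i \sqrt{3}\right) = 21 + i \sqrt{3} \approx 21.0 + 1.732 i$)
$U{\left(m \right)} = \frac{3}{4} - \frac{m}{4}$ ($U{\left(m \right)} = - \frac{m - 3}{4} = - \frac{-3 + m}{4} = \frac{3}{4} - \frac{m}{4}$)
$b U{\left(Q{\left(G \right)} \right)} = \left(21 + i \sqrt{3}\right) \left(\frac{3}{4} - \frac{\left(-1\right) 2}{4}\right) = \left(21 + i \sqrt{3}\right) \left(\frac{3}{4} - - \frac{1}{2}\right) = \left(21 + i \sqrt{3}\right) \left(\frac{3}{4} + \frac{1}{2}\right) = \left(21 + i \sqrt{3}\right) \frac{5}{4} = \frac{105}{4} + \frac{5 i \sqrt{3}}{4}$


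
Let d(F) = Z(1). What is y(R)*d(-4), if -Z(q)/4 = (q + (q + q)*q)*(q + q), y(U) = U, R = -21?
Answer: 504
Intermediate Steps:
Z(q) = -8*q*(q + 2*q²) (Z(q) = -4*(q + (q + q)*q)*(q + q) = -4*(q + (2*q)*q)*2*q = -4*(q + 2*q²)*2*q = -8*q*(q + 2*q²))
d(F) = -24 (d(F) = 1²*(-8 - 16*1) = 1*(-8 - 16) = 1*(-24) = -24)
y(R)*d(-4) = -21*(-24) = 504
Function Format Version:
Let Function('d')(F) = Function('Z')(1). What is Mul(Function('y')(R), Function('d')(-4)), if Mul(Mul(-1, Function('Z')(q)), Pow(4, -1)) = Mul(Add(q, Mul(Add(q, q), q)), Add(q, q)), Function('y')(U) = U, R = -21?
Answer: 504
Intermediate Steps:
Function('Z')(q) = Mul(-8, q, Add(q, Mul(2, Pow(q, 2)))) (Function('Z')(q) = Mul(-4, Mul(Add(q, Mul(Add(q, q), q)), Add(q, q))) = Mul(-4, Mul(Add(q, Mul(Mul(2, q), q)), Mul(2, q))) = Mul(-4, Mul(Add(q, Mul(2, Pow(q, 2))), Mul(2, q))) = Mul(-4, Mul(2, q, Add(q, Mul(2, Pow(q, 2))))) = Mul(-8, q, Add(q, Mul(2, Pow(q, 2)))))
Function('d')(F) = -24 (Function('d')(F) = Mul(Pow(1, 2), Add(-8, Mul(-16, 1))) = Mul(1, Add(-8, -16)) = Mul(1, -24) = -24)
Mul(Function('y')(R), Function('d')(-4)) = Mul(-21, -24) = 504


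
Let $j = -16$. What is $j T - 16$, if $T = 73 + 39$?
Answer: $-1808$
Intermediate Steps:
$T = 112$
$j T - 16 = \left(-16\right) 112 - 16 = -1792 - 16 = -1808$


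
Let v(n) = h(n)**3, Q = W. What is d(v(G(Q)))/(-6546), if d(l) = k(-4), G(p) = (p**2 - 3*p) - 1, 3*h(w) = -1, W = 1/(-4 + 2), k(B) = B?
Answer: 2/3273 ≈ 0.00061106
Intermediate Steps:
W = -1/2 (W = 1/(-2) = -1/2 ≈ -0.50000)
h(w) = -1/3 (h(w) = (1/3)*(-1) = -1/3)
Q = -1/2 ≈ -0.50000
G(p) = -1 + p**2 - 3*p
v(n) = -1/27 (v(n) = (-1/3)**3 = -1/27)
d(l) = -4
d(v(G(Q)))/(-6546) = -4/(-6546) = -4*(-1/6546) = 2/3273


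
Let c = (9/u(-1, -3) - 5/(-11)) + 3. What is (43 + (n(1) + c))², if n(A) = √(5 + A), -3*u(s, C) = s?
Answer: 653590/121 + 1616*√6/11 ≈ 5761.4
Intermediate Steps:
u(s, C) = -s/3
c = 335/11 (c = (9/((-⅓*(-1))) - 5/(-11)) + 3 = (9/(⅓) - 5*(-1/11)) + 3 = (9*3 + 5/11) + 3 = (27 + 5/11) + 3 = 302/11 + 3 = 335/11 ≈ 30.455)
(43 + (n(1) + c))² = (43 + (√(5 + 1) + 335/11))² = (43 + (√6 + 335/11))² = (43 + (335/11 + √6))² = (808/11 + √6)²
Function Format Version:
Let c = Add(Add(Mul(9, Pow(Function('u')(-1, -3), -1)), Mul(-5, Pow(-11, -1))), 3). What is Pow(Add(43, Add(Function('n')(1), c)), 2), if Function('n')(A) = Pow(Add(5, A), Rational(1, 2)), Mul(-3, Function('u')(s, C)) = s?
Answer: Add(Rational(653590, 121), Mul(Rational(1616, 11), Pow(6, Rational(1, 2)))) ≈ 5761.4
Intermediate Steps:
Function('u')(s, C) = Mul(Rational(-1, 3), s)
c = Rational(335, 11) (c = Add(Add(Mul(9, Pow(Mul(Rational(-1, 3), -1), -1)), Mul(-5, Pow(-11, -1))), 3) = Add(Add(Mul(9, Pow(Rational(1, 3), -1)), Mul(-5, Rational(-1, 11))), 3) = Add(Add(Mul(9, 3), Rational(5, 11)), 3) = Add(Add(27, Rational(5, 11)), 3) = Add(Rational(302, 11), 3) = Rational(335, 11) ≈ 30.455)
Pow(Add(43, Add(Function('n')(1), c)), 2) = Pow(Add(43, Add(Pow(Add(5, 1), Rational(1, 2)), Rational(335, 11))), 2) = Pow(Add(43, Add(Pow(6, Rational(1, 2)), Rational(335, 11))), 2) = Pow(Add(43, Add(Rational(335, 11), Pow(6, Rational(1, 2)))), 2) = Pow(Add(Rational(808, 11), Pow(6, Rational(1, 2))), 2)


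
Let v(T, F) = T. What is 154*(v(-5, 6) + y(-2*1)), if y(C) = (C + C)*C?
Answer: 462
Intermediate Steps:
y(C) = 2*C² (y(C) = (2*C)*C = 2*C²)
154*(v(-5, 6) + y(-2*1)) = 154*(-5 + 2*(-2*1)²) = 154*(-5 + 2*(-2)²) = 154*(-5 + 2*4) = 154*(-5 + 8) = 154*3 = 462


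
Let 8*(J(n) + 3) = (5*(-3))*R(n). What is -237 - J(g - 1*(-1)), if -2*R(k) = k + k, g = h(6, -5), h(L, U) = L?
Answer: -1977/8 ≈ -247.13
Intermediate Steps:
g = 6
R(k) = -k (R(k) = -(k + k)/2 = -k)
J(n) = -3 + 15*n/8 (J(n) = -3 + ((5*(-3))*(-n))/8 = -3 + (-(-15)*n)/8 = -3 + (15*n)/8 = -3 + 15*n/8)
-237 - J(g - 1*(-1)) = -237 - (-3 + 15*(6 - 1*(-1))/8) = -237 - (-3 + 15*(6 + 1)/8) = -237 - (-3 + (15/8)*7) = -237 - (-3 + 105/8) = -237 - 1*81/8 = -237 - 81/8 = -1977/8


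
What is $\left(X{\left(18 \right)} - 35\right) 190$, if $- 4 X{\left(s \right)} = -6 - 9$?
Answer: $- \frac{11875}{2} \approx -5937.5$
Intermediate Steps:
$X{\left(s \right)} = \frac{15}{4}$ ($X{\left(s \right)} = - \frac{-6 - 9}{4} = \left(- \frac{1}{4}\right) \left(-15\right) = \frac{15}{4}$)
$\left(X{\left(18 \right)} - 35\right) 190 = \left(\frac{15}{4} - 35\right) 190 = \left(- \frac{125}{4}\right) 190 = - \frac{11875}{2}$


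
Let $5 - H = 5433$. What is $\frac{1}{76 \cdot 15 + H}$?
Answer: $- \frac{1}{4288} \approx -0.00023321$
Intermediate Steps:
$H = -5428$ ($H = 5 - 5433 = -5428$)
$\frac{1}{76 \cdot 15 + H} = \frac{1}{76 \cdot 15 - 5428} = \frac{1}{1140 - 5428} = \frac{1}{-4288} = - \frac{1}{4288}$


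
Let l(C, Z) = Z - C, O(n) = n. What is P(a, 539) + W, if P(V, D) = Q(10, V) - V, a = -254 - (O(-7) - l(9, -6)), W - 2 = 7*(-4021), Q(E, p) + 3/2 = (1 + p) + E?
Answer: -56271/2 ≈ -28136.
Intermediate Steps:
Q(E, p) = -1/2 + E + p (Q(E, p) = -3/2 + ((1 + p) + E) = -3/2 + (1 + E + p) = -1/2 + E + p)
W = -28145 (W = 2 + 7*(-4021) = 2 - 28147 = -28145)
a = -262 (a = -254 - (-7 - (-6 - 1*9)) = -254 - (-7 - (-6 - 9)) = -254 - (-7 - 1*(-15)) = -254 - (-7 + 15) = -254 - 1*8 = -254 - 8 = -262)
P(V, D) = 19/2 (P(V, D) = (-1/2 + 10 + V) - V = (19/2 + V) - V = 19/2)
P(a, 539) + W = 19/2 - 28145 = -56271/2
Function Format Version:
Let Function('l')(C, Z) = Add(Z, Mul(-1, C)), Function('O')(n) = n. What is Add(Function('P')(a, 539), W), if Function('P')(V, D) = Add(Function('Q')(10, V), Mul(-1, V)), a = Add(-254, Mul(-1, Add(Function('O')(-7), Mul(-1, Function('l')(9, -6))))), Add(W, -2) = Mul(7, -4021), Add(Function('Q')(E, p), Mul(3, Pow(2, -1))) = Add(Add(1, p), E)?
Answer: Rational(-56271, 2) ≈ -28136.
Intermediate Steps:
Function('Q')(E, p) = Add(Rational(-1, 2), E, p) (Function('Q')(E, p) = Add(Rational(-3, 2), Add(Add(1, p), E)) = Add(Rational(-3, 2), Add(1, E, p)) = Add(Rational(-1, 2), E, p))
W = -28145 (W = Add(2, Mul(7, -4021)) = Add(2, -28147) = -28145)
a = -262 (a = Add(-254, Mul(-1, Add(-7, Mul(-1, Add(-6, Mul(-1, 9)))))) = Add(-254, Mul(-1, Add(-7, Mul(-1, Add(-6, -9))))) = Add(-254, Mul(-1, Add(-7, Mul(-1, -15)))) = Add(-254, Mul(-1, Add(-7, 15))) = Add(-254, Mul(-1, 8)) = Add(-254, -8) = -262)
Function('P')(V, D) = Rational(19, 2) (Function('P')(V, D) = Add(Add(Rational(-1, 2), 10, V), Mul(-1, V)) = Add(Add(Rational(19, 2), V), Mul(-1, V)) = Rational(19, 2))
Add(Function('P')(a, 539), W) = Add(Rational(19, 2), -28145) = Rational(-56271, 2)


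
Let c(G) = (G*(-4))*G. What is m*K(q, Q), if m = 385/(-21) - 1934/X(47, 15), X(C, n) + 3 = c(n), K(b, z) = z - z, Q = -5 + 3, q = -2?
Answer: 0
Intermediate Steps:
c(G) = -4*G² (c(G) = (-4*G)*G = -4*G²)
Q = -2
K(b, z) = 0
X(C, n) = -3 - 4*n²
m = -14621/903 (m = 385/(-21) - 1934/(-3 - 4*15²) = 385*(-1/21) - 1934/(-3 - 4*225) = -55/3 - 1934/(-3 - 900) = -55/3 - 1934/(-903) = -55/3 - 1934*(-1/903) = -55/3 + 1934/903 = -14621/903 ≈ -16.192)
m*K(q, Q) = -14621/903*0 = 0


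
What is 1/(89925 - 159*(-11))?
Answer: 1/91674 ≈ 1.0908e-5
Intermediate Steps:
1/(89925 - 159*(-11)) = 1/(89925 + 1749) = 1/91674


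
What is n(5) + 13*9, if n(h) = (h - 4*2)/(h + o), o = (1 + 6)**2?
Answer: 2105/18 ≈ 116.94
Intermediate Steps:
o = 49 (o = 7**2 = 49)
n(h) = (-8 + h)/(49 + h) (n(h) = (h - 4*2)/(h + 49) = (h - 8)/(49 + h) = (-8 + h)/(49 + h))
n(5) + 13*9 = (-8 + 5)/(49 + 5) + 13*9 = -3/54 + 117 = (1/54)*(-3) + 117 = -1/18 + 117 = 2105/18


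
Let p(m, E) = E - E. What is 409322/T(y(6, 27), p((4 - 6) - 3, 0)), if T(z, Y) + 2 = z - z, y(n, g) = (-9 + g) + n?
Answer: -204661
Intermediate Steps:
y(n, g) = -9 + g + n
p(m, E) = 0
T(z, Y) = -2 (T(z, Y) = -2 + (z - z) = -2 + 0 = -2)
409322/T(y(6, 27), p((4 - 6) - 3, 0)) = 409322/(-2) = 409322*(-1/2) = -204661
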